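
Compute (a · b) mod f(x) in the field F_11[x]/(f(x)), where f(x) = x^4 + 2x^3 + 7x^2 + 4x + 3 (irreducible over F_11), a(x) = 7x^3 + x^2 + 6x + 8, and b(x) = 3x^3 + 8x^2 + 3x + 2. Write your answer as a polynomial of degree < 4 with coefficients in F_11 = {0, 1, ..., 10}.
a · b ≡ 4x (mod f(x))

Multiply in F_11[x]: a(x)·b(x) = (7x^3 + x^2 + 6x + 8)·(3x^3 + 8x^2 + 3x + 2) = 10x^6 + 4x^5 + 3x^4 + x^3 + 7x^2 + 3x + 5. This has degree ≥ 4, so divide by f(x) over F_11: 10x^6 + 4x^5 + 3x^4 + x^3 + 7x^2 + 3x + 5 = (10x^2 + 6x + 9)·(x^4 + 2x^3 + 7x^2 + 4x + 3) + (4x). Hence a·b ≡ 4x (mod f). (F_11[x]/(f) is a field with 11^4 = 14641 elements since f is irreducible of degree 4.)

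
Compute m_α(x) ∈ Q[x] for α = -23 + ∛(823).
m_α(x) = x^3 + 69x^2 + 1587x + 11344

Set β = α + 23 = ∛(823), so β^3 = 823. Then (α + 23)^3 - 823 = 0, i.e. α is a root of g(x) = (x + 23)^3 - 823 = x^3 + 69x^2 + 1587x + 11344. Since g(x) = h(x + 23) where h(x) = x^3 - 823, and h is irreducible over Q (because 823 is not a perfect cube, so h has no rational root, and a monic cubic with no rational root is irreducible), g is also irreducible (irreducibility is preserved under the substitution x → x + 23). Hence m_α(x) = x^3 + 69x^2 + 1587x + 11344.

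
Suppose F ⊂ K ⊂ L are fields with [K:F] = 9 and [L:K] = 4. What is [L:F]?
[L:F] = 36

The tower law says that for any tower of field extensions F ⊂ K ⊂ L with finite degrees, [L:F] = [L:K] · [K:F]. Here this gives [L:F] = 4 · 9 = 36.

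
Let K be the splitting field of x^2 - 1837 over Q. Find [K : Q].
[K : Q] = 2

f(x) = x^2 - 1837 factors as (x - √1837)(x + √1837). The splitting field is K = Q(√1837). Since 1837 is squarefree and > 1, it is not a perfect square, so x^2 - 1837 is irreducible over Q and [Q(√1837) : Q] = 2. Hence [K : Q] = 2.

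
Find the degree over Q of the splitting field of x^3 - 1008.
[K : Q] = 6

The roots of x^3 - 1008 are ∛1008, ω∛1008, ω^2∛1008 where ω = e^(2πi/3) is a primitive cube root of unity, so K = Q(∛1008, ω). Now [Q(∛1008):Q] = 3 (since 1008 is not a perfect cube, x^3 - 1008 is irreducible) and [Q(ω):Q] = 2. Both 2 and 3 divide [K:Q], and [K:Q] ≤ 3·2 = 6, so [K:Q] = 6. (Equivalently: Q(∛1008) ⊂ R but ω ∉ R, so [K : Q(∛1008)] = 2.)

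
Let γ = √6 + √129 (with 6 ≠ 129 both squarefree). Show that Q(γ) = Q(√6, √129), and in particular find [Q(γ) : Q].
[Q(γ) : Q] = 4 (equivalently, Q(γ) = Q(√6, √129))

Obviously Q(γ) ⊆ Q(√6, √129), and [Q(√6, √129):Q] = 4 (since 6, 129 are distinct squarefree integers > 1 with 774 not a perfect square). To show equality we compute the minimal polynomial of γ. From γ = √6 + √129: γ^2 = 6 + 2√(774) + 129 = 135 + 2√(774), so γ^2 - 135 = 2√(774); squaring, (γ^2 - 135)^2 = 4·774, i.e. γ^4 - 270γ^2 + 18225 - 3096 = 0, i.e. γ^4 - 270γ^2 + 15129 = 0. So γ is a root of x^4 - 270x^2 + 15129. This polynomial is irreducible over Q: it has no rational root (each ±√6 ± √129 is irrational), and any factorization into two quadratics over Q would force √(774) ∈ Q (pairing opposite roots) or √6, √129 ∈ Q (other pairings), all impossible. Hence [Q(γ):Q] = 4 = [Q(√6, √129):Q], so Q(γ) = Q(√6, √129).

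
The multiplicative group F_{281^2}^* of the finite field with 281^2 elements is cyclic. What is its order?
|F_{281^2}^*| = 78960

F_{281^2} has 281^2 = 78961 elements; its multiplicative group consists of all nonzero elements, so |F_{281^2}^*| = 78961 - 1 = 78960. (It is cyclic since any finite subgroup of the multiplicative group of a field is cyclic.)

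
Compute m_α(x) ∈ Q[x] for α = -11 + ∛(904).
m_α(x) = x^3 + 33x^2 + 363x + 427

Set β = α + 11 = ∛(904), so β^3 = 904. Then (α + 11)^3 - 904 = 0, i.e. α is a root of g(x) = (x + 11)^3 - 904 = x^3 + 33x^2 + 363x + 427. Since g(x) = h(x + 11) where h(x) = x^3 - 904, and h is irreducible over Q (because 904 is not a perfect cube, so h has no rational root, and a monic cubic with no rational root is irreducible), g is also irreducible (irreducibility is preserved under the substitution x → x + 11). Hence m_α(x) = x^3 + 33x^2 + 363x + 427.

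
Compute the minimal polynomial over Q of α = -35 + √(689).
m_α(x) = x^2 + 70x + 536

From α + 35 = √(689), squaring gives (α + 35)^2 = 689, i.e. α^2 + 70α + 1225 = 689, so α^2 + 70α + 536 = 0. The discriminant of x^2 + 70x + 536 is (70)^2 - 4·(536) = 4900 - 2144 = 2756, and 4·(689) is not a perfect square in Q since 689 is squarefree and ≠ 1. Hence x^2 + 70x + 536 is irreducible over Q and is the minimal polynomial of α.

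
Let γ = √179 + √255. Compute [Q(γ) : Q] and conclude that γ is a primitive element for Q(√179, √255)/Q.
[Q(γ) : Q] = 4 (equivalently, Q(γ) = Q(√179, √255))

Obviously Q(γ) ⊆ Q(√179, √255), and [Q(√179, √255):Q] = 4 (since 179, 255 are distinct squarefree integers > 1 with 45645 not a perfect square). To show equality we compute the minimal polynomial of γ. From γ = √179 + √255: γ^2 = 179 + 2√(45645) + 255 = 434 + 2√(45645), so γ^2 - 434 = 2√(45645); squaring, (γ^2 - 434)^2 = 4·45645, i.e. γ^4 - 868γ^2 + 188356 - 182580 = 0, i.e. γ^4 - 868γ^2 + 5776 = 0. So γ is a root of x^4 - 868x^2 + 5776. This polynomial is irreducible over Q: it has no rational root (each ±√179 ± √255 is irrational), and any factorization into two quadratics over Q would force √(45645) ∈ Q (pairing opposite roots) or √179, √255 ∈ Q (other pairings), all impossible. Hence [Q(γ):Q] = 4 = [Q(√179, √255):Q], so Q(γ) = Q(√179, √255).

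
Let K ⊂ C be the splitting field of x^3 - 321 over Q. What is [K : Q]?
[K : Q] = 6

The roots of x^3 - 321 are ∛321, ω∛321, ω^2∛321 where ω = e^(2πi/3) is a primitive cube root of unity, so K = Q(∛321, ω). Now [Q(∛321):Q] = 3 (since 321 is not a perfect cube, x^3 - 321 is irreducible) and [Q(ω):Q] = 2. Both 2 and 3 divide [K:Q], and [K:Q] ≤ 3·2 = 6, so [K:Q] = 6. (Equivalently: Q(∛321) ⊂ R but ω ∉ R, so [K : Q(∛321)] = 2.)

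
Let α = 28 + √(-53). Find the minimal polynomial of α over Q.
m_α(x) = x^2 - 56x + 837

From α - 28 = √(-53), squaring gives (α - 28)^2 = -53, i.e. α^2 - 56α + 784 = -53, so α^2 - 56α + 837 = 0. The discriminant of x^2 - 56x + 837 is (-56)^2 - 4·(837) = 3136 - 3348 = -212, and 4·(-53) is not a perfect square in Q since -53 is squarefree and ≠ 1. Hence x^2 - 56x + 837 is irreducible over Q and is the minimal polynomial of α.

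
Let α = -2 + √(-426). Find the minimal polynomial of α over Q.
m_α(x) = x^2 + 4x + 430

From α + 2 = √(-426), squaring gives (α + 2)^2 = -426, i.e. α^2 + 4α + 4 = -426, so α^2 + 4α + 430 = 0. The discriminant of x^2 + 4x + 430 is (4)^2 - 4·(430) = 16 - 1720 = -1704, and 4·(-426) is not a perfect square in Q since -426 is squarefree and ≠ 1. Hence x^2 + 4x + 430 is irreducible over Q and is the minimal polynomial of α.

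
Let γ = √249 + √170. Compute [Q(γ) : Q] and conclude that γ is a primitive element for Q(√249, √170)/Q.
[Q(γ) : Q] = 4 (equivalently, Q(γ) = Q(√249, √170))

Obviously Q(γ) ⊆ Q(√249, √170), and [Q(√249, √170):Q] = 4 (since 249, 170 are distinct squarefree integers > 1 with 42330 not a perfect square). To show equality we compute the minimal polynomial of γ. From γ = √249 + √170: γ^2 = 249 + 2√(42330) + 170 = 419 + 2√(42330), so γ^2 - 419 = 2√(42330); squaring, (γ^2 - 419)^2 = 4·42330, i.e. γ^4 - 838γ^2 + 175561 - 169320 = 0, i.e. γ^4 - 838γ^2 + 6241 = 0. So γ is a root of x^4 - 838x^2 + 6241. This polynomial is irreducible over Q: it has no rational root (each ±√249 ± √170 is irrational), and any factorization into two quadratics over Q would force √(42330) ∈ Q (pairing opposite roots) or √249, √170 ∈ Q (other pairings), all impossible. Hence [Q(γ):Q] = 4 = [Q(√249, √170):Q], so Q(γ) = Q(√249, √170).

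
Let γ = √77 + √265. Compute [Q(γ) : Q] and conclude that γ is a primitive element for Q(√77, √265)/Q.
[Q(γ) : Q] = 4 (equivalently, Q(γ) = Q(√77, √265))

Obviously Q(γ) ⊆ Q(√77, √265), and [Q(√77, √265):Q] = 4 (since 77, 265 are distinct squarefree integers > 1 with 20405 not a perfect square). To show equality we compute the minimal polynomial of γ. From γ = √77 + √265: γ^2 = 77 + 2√(20405) + 265 = 342 + 2√(20405), so γ^2 - 342 = 2√(20405); squaring, (γ^2 - 342)^2 = 4·20405, i.e. γ^4 - 684γ^2 + 116964 - 81620 = 0, i.e. γ^4 - 684γ^2 + 35344 = 0. So γ is a root of x^4 - 684x^2 + 35344. This polynomial is irreducible over Q: it has no rational root (each ±√77 ± √265 is irrational), and any factorization into two quadratics over Q would force √(20405) ∈ Q (pairing opposite roots) or √77, √265 ∈ Q (other pairings), all impossible. Hence [Q(γ):Q] = 4 = [Q(√77, √265):Q], so Q(γ) = Q(√77, √265).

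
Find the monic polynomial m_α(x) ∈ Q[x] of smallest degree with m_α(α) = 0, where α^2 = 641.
m_α(x) = x^2 - 641

α satisfies α^2 - 641 = 0, so x^2 - 641 annihilates α. Since d = 641 is squarefree and ≠ 1, it is not a perfect square in Q, so x^2 - 641 has no rational root and is therefore irreducible over Q (a degree-2 polynomial over a field is irreducible iff it has no root). Hence m_α(x) = x^2 - 641.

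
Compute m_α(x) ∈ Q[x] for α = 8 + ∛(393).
m_α(x) = x^3 - 24x^2 + 192x - 905

Set β = α - 8 = ∛(393), so β^3 = 393. Then (α - 8)^3 - 393 = 0, i.e. α is a root of g(x) = (x - 8)^3 - 393 = x^3 - 24x^2 + 192x - 905. Since g(x) = h(x - 8) where h(x) = x^3 - 393, and h is irreducible over Q (because 393 is not a perfect cube, so h has no rational root, and a monic cubic with no rational root is irreducible), g is also irreducible (irreducibility is preserved under the substitution x → x - 8). Hence m_α(x) = x^3 - 24x^2 + 192x - 905.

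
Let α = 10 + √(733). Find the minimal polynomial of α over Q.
m_α(x) = x^2 - 20x - 633

From α - 10 = √(733), squaring gives (α - 10)^2 = 733, i.e. α^2 - 20α + 100 = 733, so α^2 - 20α - 633 = 0. The discriminant of x^2 - 20x - 633 is (-20)^2 - 4·(-633) = 400 + 2532 = 2932, and 4·(733) is not a perfect square in Q since 733 is squarefree and ≠ 1. Hence x^2 - 20x - 633 is irreducible over Q and is the minimal polynomial of α.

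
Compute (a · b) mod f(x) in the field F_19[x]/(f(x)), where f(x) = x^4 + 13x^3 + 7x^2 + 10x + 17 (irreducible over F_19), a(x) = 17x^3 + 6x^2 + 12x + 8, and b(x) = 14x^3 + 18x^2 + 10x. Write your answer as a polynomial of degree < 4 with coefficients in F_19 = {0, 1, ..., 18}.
a · b ≡ 14x^3 + 16x^2 + 12x + 15 (mod f(x))

Multiply in F_19[x]: a(x)·b(x) = (17x^3 + 6x^2 + 12x + 8)·(14x^3 + 18x^2 + 10x) = 10x^6 + 10x^5 + 9x^4 + 8x^3 + 17x^2 + 4x. This has degree ≥ 4, so divide by f(x) over F_19: 10x^6 + 10x^5 + 9x^4 + 8x^3 + 17x^2 + 4x = (10x^2 + 13x + 17)·(x^4 + 13x^3 + 7x^2 + 10x + 17) + (14x^3 + 16x^2 + 12x + 15). Hence a·b ≡ 14x^3 + 16x^2 + 12x + 15 (mod f). (F_19[x]/(f) is a field with 19^4 = 130321 elements since f is irreducible of degree 4.)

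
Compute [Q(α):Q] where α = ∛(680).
[Q(α):Q] = 3

The minimal polynomial of α is x^3 - 680, irreducible over Q since 680 is not a perfect cube (so x^3 - 680 has no rational root). Hence [Q(α):Q] = deg(m_α) = 3.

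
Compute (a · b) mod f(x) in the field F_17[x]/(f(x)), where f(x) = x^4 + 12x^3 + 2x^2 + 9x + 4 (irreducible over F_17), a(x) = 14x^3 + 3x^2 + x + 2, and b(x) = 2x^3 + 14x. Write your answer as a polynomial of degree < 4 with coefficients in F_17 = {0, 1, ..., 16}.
a · b ≡ 3x^3 + 6x^2 + 11x + 14 (mod f(x))

Multiply in F_17[x]: a(x)·b(x) = (14x^3 + 3x^2 + x + 2)·(2x^3 + 14x) = 11x^6 + 6x^5 + 11x^4 + 12x^3 + 14x^2 + 11x. This has degree ≥ 4, so divide by f(x) over F_17: 11x^6 + 6x^5 + 11x^4 + 12x^3 + 14x^2 + 11x = (11x^2 + 10x + 5)·(x^4 + 12x^3 + 2x^2 + 9x + 4) + (3x^3 + 6x^2 + 11x + 14). Hence a·b ≡ 3x^3 + 6x^2 + 11x + 14 (mod f). (F_17[x]/(f) is a field with 17^4 = 83521 elements since f is irreducible of degree 4.)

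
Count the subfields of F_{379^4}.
F_{379^4} has 3 subfields

The subfields of F_{p^n} are exactly the fields F_{p^d} for d | n (each is the fixed field of the unique index-d subgroup of Gal(F_{p^n}/F_p) ≅ Z/nZ). The divisors of n = 4 are {1, 2, 4}, giving 3 subfields: F_{379^1}, F_{379^2}, F_{379^4}.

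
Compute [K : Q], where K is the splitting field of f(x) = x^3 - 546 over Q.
[K : Q] = 6

The roots of x^3 - 546 are ∛546, ω∛546, ω^2∛546 where ω = e^(2πi/3) is a primitive cube root of unity, so K = Q(∛546, ω). Now [Q(∛546):Q] = 3 (since 546 is not a perfect cube, x^3 - 546 is irreducible) and [Q(ω):Q] = 2. Both 2 and 3 divide [K:Q], and [K:Q] ≤ 3·2 = 6, so [K:Q] = 6. (Equivalently: Q(∛546) ⊂ R but ω ∉ R, so [K : Q(∛546)] = 2.)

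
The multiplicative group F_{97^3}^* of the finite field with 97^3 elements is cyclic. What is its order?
|F_{97^3}^*| = 912672

F_{97^3} has 97^3 = 912673 elements; its multiplicative group consists of all nonzero elements, so |F_{97^3}^*| = 912673 - 1 = 912672. (It is cyclic since any finite subgroup of the multiplicative group of a field is cyclic.)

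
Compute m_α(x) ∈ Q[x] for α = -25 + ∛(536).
m_α(x) = x^3 + 75x^2 + 1875x + 15089

Set β = α + 25 = ∛(536), so β^3 = 536. Then (α + 25)^3 - 536 = 0, i.e. α is a root of g(x) = (x + 25)^3 - 536 = x^3 + 75x^2 + 1875x + 15089. Since g(x) = h(x + 25) where h(x) = x^3 - 536, and h is irreducible over Q (because 536 is not a perfect cube, so h has no rational root, and a monic cubic with no rational root is irreducible), g is also irreducible (irreducibility is preserved under the substitution x → x + 25). Hence m_α(x) = x^3 + 75x^2 + 1875x + 15089.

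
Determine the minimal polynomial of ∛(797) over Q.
m_α(x) = x^3 - 797

α satisfies α^3 = 797, so x^3 - 797 annihilates α. By the rational root test, a rational root p/q (in lowest terms) of x^3 - 797 would satisfy p^3 = 797 q^3, forcing q = 1 and p^3 = 797; but 797 is not a perfect cube, contradiction. A monic cubic over Q with no rational root is irreducible (any nontrivial factorization would include a linear factor). Hence x^3 - 797 is the minimal polynomial of α, and in particular [Q(α):Q] = 3.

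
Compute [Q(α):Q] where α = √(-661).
[Q(α):Q] = 2

[Q(α):Q] equals the degree of the minimal polynomial of α. Here α^2 = -661 and x^2 + 661 is irreducible (d = -661 is squarefree, ≠ 1, hence not a square), so deg(m_α) = 2. Thus [Q(α):Q] = 2.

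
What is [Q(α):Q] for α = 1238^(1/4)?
[Q(α):Q] = 4

α is a root of x^4 - 1238. By Eisenstein's criterion at the prime p = 2 (which divides the constant term 1238 but p^2 = 4 does not, since 1238 is squarefree), x^4 - 1238 is irreducible over Q. Hence [Q(α):Q] = 4.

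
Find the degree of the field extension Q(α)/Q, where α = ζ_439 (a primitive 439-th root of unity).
[Q(α):Q] = 438

The minimal polynomial of ζ_439 over Q is the 439-th cyclotomic polynomial Φ_439(x), which is irreducible over Q and has degree φ(439) = 438. Hence [Q(α):Q] = φ(439) = 438.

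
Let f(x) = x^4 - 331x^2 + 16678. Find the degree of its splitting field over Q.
[K : Q] = 4

Solving the quadratic in x^2: x^2 = (331 ± √(331^2 - 4·16678))/2 = (331 ± √42849)/2 = (331 ± 207)/2, giving x^2 = 62 or x^2 = 269. So f(x) = (x^2 - 62)(x^2 - 269) and the roots of f are ±√62, ±√269. Hence the splitting field is K = Q(√62, √269). Since 62 and 269 are distinct squarefree integers > 1, their product 16678 is not a perfect square, so √269 ∉ Q(√62). By the tower law [K:Q] = [Q(√62,√269):Q(√62)] · [Q(√62):Q] = 2 · 2 = 4.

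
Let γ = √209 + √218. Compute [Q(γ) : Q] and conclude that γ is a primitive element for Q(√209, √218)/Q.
[Q(γ) : Q] = 4 (equivalently, Q(γ) = Q(√209, √218))

Obviously Q(γ) ⊆ Q(√209, √218), and [Q(√209, √218):Q] = 4 (since 209, 218 are distinct squarefree integers > 1 with 45562 not a perfect square). To show equality we compute the minimal polynomial of γ. From γ = √209 + √218: γ^2 = 209 + 2√(45562) + 218 = 427 + 2√(45562), so γ^2 - 427 = 2√(45562); squaring, (γ^2 - 427)^2 = 4·45562, i.e. γ^4 - 854γ^2 + 182329 - 182248 = 0, i.e. γ^4 - 854γ^2 + 81 = 0. So γ is a root of x^4 - 854x^2 + 81. This polynomial is irreducible over Q: it has no rational root (each ±√209 ± √218 is irrational), and any factorization into two quadratics over Q would force √(45562) ∈ Q (pairing opposite roots) or √209, √218 ∈ Q (other pairings), all impossible. Hence [Q(γ):Q] = 4 = [Q(√209, √218):Q], so Q(γ) = Q(√209, √218).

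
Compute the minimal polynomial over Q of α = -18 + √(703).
m_α(x) = x^2 + 36x - 379

From α + 18 = √(703), squaring gives (α + 18)^2 = 703, i.e. α^2 + 36α + 324 = 703, so α^2 + 36α - 379 = 0. The discriminant of x^2 + 36x - 379 is (36)^2 - 4·(-379) = 1296 + 1516 = 2812, and 4·(703) is not a perfect square in Q since 703 is squarefree and ≠ 1. Hence x^2 + 36x - 379 is irreducible over Q and is the minimal polynomial of α.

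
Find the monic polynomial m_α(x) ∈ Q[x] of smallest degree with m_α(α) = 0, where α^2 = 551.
m_α(x) = x^2 - 551

α satisfies α^2 - 551 = 0, so x^2 - 551 annihilates α. Since d = 551 is squarefree and ≠ 1, it is not a perfect square in Q, so x^2 - 551 has no rational root and is therefore irreducible over Q (a degree-2 polynomial over a field is irreducible iff it has no root). Hence m_α(x) = x^2 - 551.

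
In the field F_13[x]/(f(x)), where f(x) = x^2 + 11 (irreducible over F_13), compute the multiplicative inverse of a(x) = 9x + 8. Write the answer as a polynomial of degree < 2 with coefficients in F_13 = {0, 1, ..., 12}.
a(x)^(-1) ≡ 5x + 10 (mod f(x))

Since f is irreducible over F_13, F_13[x]/(f) is a field and a(x) ≠ 0 has an inverse. Apply the extended Euclidean algorithm to f(x) and a(x) in F_13[x]: f(x) = (3x + 6)·a(x) + (2). The last nonzero remainder is the constant 2 = gcd(f, a) in F_13. Back-substituting through the division chain expresses 2 = s(x)·a(x) + t(x)·f(x) with s(x) ≡ 10x + 7 (mod f), so (10x + 7)·a(x) ≡ 2 (mod f). Multiplying by 2^(-1) ≡ 7 in F_13 gives a(x)^(-1) ≡ 7·(10x + 7) ≡ 5x + 10 (mod f). Check: (9x + 8)·(5x + 10) = 6x^2 + 2 ≡ 1 (mod x^2 + 11).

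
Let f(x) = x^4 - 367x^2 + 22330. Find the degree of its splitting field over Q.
[K : Q] = 4

Solving the quadratic in x^2: x^2 = (367 ± √(367^2 - 4·22330))/2 = (367 ± √45369)/2 = (367 ± 213)/2, giving x^2 = 77 or x^2 = 290. So f(x) = (x^2 - 77)(x^2 - 290) and the roots of f are ±√77, ±√290. Hence the splitting field is K = Q(√77, √290). Since 77 and 290 are distinct squarefree integers > 1, their product 22330 is not a perfect square, so √290 ∉ Q(√77). By the tower law [K:Q] = [Q(√77,√290):Q(√77)] · [Q(√77):Q] = 2 · 2 = 4.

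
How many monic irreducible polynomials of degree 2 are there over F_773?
There are 298378 monic irreducible polynomials of degree 2 over F_773

Each element of F_{773^2} that lies in no proper subfield is a root of exactly one monic irreducible of degree 2 over F_773, and each such polynomial has 2 distinct roots in F_{773^2}. By Möbius inversion the count is N_773(2) = (1/2) Σ_{d|2} μ(2/d) · 773^d = (1/2)(μ(2)·773^1 + μ(1)·773^2) = 596756/2 = 298378.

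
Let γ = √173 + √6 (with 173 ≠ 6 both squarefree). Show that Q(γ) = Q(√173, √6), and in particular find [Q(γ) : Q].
[Q(γ) : Q] = 4 (equivalently, Q(γ) = Q(√173, √6))

Obviously Q(γ) ⊆ Q(√173, √6), and [Q(√173, √6):Q] = 4 (since 173, 6 are distinct squarefree integers > 1 with 1038 not a perfect square). To show equality we compute the minimal polynomial of γ. From γ = √173 + √6: γ^2 = 173 + 2√(1038) + 6 = 179 + 2√(1038), so γ^2 - 179 = 2√(1038); squaring, (γ^2 - 179)^2 = 4·1038, i.e. γ^4 - 358γ^2 + 32041 - 4152 = 0, i.e. γ^4 - 358γ^2 + 27889 = 0. So γ is a root of x^4 - 358x^2 + 27889. This polynomial is irreducible over Q: it has no rational root (each ±√173 ± √6 is irrational), and any factorization into two quadratics over Q would force √(1038) ∈ Q (pairing opposite roots) or √173, √6 ∈ Q (other pairings), all impossible. Hence [Q(γ):Q] = 4 = [Q(√173, √6):Q], so Q(γ) = Q(√173, √6).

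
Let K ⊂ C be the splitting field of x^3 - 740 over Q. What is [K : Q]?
[K : Q] = 6

The roots of x^3 - 740 are ∛740, ω∛740, ω^2∛740 where ω = e^(2πi/3) is a primitive cube root of unity, so K = Q(∛740, ω). Now [Q(∛740):Q] = 3 (since 740 is not a perfect cube, x^3 - 740 is irreducible) and [Q(ω):Q] = 2. Both 2 and 3 divide [K:Q], and [K:Q] ≤ 3·2 = 6, so [K:Q] = 6. (Equivalently: Q(∛740) ⊂ R but ω ∉ R, so [K : Q(∛740)] = 2.)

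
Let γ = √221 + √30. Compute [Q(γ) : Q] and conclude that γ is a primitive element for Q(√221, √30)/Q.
[Q(γ) : Q] = 4 (equivalently, Q(γ) = Q(√221, √30))

Obviously Q(γ) ⊆ Q(√221, √30), and [Q(√221, √30):Q] = 4 (since 221, 30 are distinct squarefree integers > 1 with 6630 not a perfect square). To show equality we compute the minimal polynomial of γ. From γ = √221 + √30: γ^2 = 221 + 2√(6630) + 30 = 251 + 2√(6630), so γ^2 - 251 = 2√(6630); squaring, (γ^2 - 251)^2 = 4·6630, i.e. γ^4 - 502γ^2 + 63001 - 26520 = 0, i.e. γ^4 - 502γ^2 + 36481 = 0. So γ is a root of x^4 - 502x^2 + 36481. This polynomial is irreducible over Q: it has no rational root (each ±√221 ± √30 is irrational), and any factorization into two quadratics over Q would force √(6630) ∈ Q (pairing opposite roots) or √221, √30 ∈ Q (other pairings), all impossible. Hence [Q(γ):Q] = 4 = [Q(√221, √30):Q], so Q(γ) = Q(√221, √30).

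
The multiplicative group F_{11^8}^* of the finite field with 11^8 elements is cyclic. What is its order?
|F_{11^8}^*| = 214358880

F_{11^8} has 11^8 = 214358881 elements; its multiplicative group consists of all nonzero elements, so |F_{11^8}^*| = 214358881 - 1 = 214358880. (It is cyclic since any finite subgroup of the multiplicative group of a field is cyclic.)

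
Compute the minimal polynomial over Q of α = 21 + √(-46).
m_α(x) = x^2 - 42x + 487

From α - 21 = √(-46), squaring gives (α - 21)^2 = -46, i.e. α^2 - 42α + 441 = -46, so α^2 - 42α + 487 = 0. The discriminant of x^2 - 42x + 487 is (-42)^2 - 4·(487) = 1764 - 1948 = -184, and 4·(-46) is not a perfect square in Q since -46 is squarefree and ≠ 1. Hence x^2 - 42x + 487 is irreducible over Q and is the minimal polynomial of α.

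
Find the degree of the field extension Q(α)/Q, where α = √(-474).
[Q(α):Q] = 2

[Q(α):Q] equals the degree of the minimal polynomial of α. Here α^2 = -474 and x^2 + 474 is irreducible (d = -474 is squarefree, ≠ 1, hence not a square), so deg(m_α) = 2. Thus [Q(α):Q] = 2.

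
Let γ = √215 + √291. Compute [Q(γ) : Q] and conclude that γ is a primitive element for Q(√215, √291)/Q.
[Q(γ) : Q] = 4 (equivalently, Q(γ) = Q(√215, √291))

Obviously Q(γ) ⊆ Q(√215, √291), and [Q(√215, √291):Q] = 4 (since 215, 291 are distinct squarefree integers > 1 with 62565 not a perfect square). To show equality we compute the minimal polynomial of γ. From γ = √215 + √291: γ^2 = 215 + 2√(62565) + 291 = 506 + 2√(62565), so γ^2 - 506 = 2√(62565); squaring, (γ^2 - 506)^2 = 4·62565, i.e. γ^4 - 1012γ^2 + 256036 - 250260 = 0, i.e. γ^4 - 1012γ^2 + 5776 = 0. So γ is a root of x^4 - 1012x^2 + 5776. This polynomial is irreducible over Q: it has no rational root (each ±√215 ± √291 is irrational), and any factorization into two quadratics over Q would force √(62565) ∈ Q (pairing opposite roots) or √215, √291 ∈ Q (other pairings), all impossible. Hence [Q(γ):Q] = 4 = [Q(√215, √291):Q], so Q(γ) = Q(√215, √291).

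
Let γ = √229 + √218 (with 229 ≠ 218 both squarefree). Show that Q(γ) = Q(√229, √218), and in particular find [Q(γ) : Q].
[Q(γ) : Q] = 4 (equivalently, Q(γ) = Q(√229, √218))

Obviously Q(γ) ⊆ Q(√229, √218), and [Q(√229, √218):Q] = 4 (since 229, 218 are distinct squarefree integers > 1 with 49922 not a perfect square). To show equality we compute the minimal polynomial of γ. From γ = √229 + √218: γ^2 = 229 + 2√(49922) + 218 = 447 + 2√(49922), so γ^2 - 447 = 2√(49922); squaring, (γ^2 - 447)^2 = 4·49922, i.e. γ^4 - 894γ^2 + 199809 - 199688 = 0, i.e. γ^4 - 894γ^2 + 121 = 0. So γ is a root of x^4 - 894x^2 + 121. This polynomial is irreducible over Q: it has no rational root (each ±√229 ± √218 is irrational), and any factorization into two quadratics over Q would force √(49922) ∈ Q (pairing opposite roots) or √229, √218 ∈ Q (other pairings), all impossible. Hence [Q(γ):Q] = 4 = [Q(√229, √218):Q], so Q(γ) = Q(√229, √218).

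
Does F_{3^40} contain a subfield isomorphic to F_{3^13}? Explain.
No: F_{3^13} is not a subfield of F_{3^40}

F_{p^m} embeds in F_{p^n} iff m | n. Here 13 ∤ 40 (since 40 = 3·13 + 1 with remainder 1 ≠ 0), so F_{3^13} is not a subfield of F_{3^40}. Equivalently: if it were, the tower law would give 13 = [F_{3^13}:F_3] dividing [F_{3^40}:F_3] = 40, contradiction.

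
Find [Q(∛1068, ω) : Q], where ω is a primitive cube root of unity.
[Q(∛1068, ω) : Q] = 6

[Q(∛1068):Q] = 3 (min poly x^3 - 1068, irreducible since 1068 is not a perfect cube). [Q(ω):Q] = 2 (min poly x^2 + x + 1). Since Q(∛1068) ⊂ R and ω ∉ R, we have ω ∉ Q(∛1068), so x^2 + x + 1 remains irreducible over Q(∛1068) and [Q(∛1068, ω) : Q(∛1068)] = 2. By the tower law, [Q(∛1068, ω) : Q] = 3 · 2 = 6. (In fact Q(∛1068, ω) is the splitting field of x^3 - 1068 over Q.)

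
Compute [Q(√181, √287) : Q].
[Q(√181, √287) : Q] = 4

[Q(√181):Q] = 2 (min poly x^2 - 181, irreducible since 181 is squarefree > 1). For the top step, suppose √287 ∈ Q(√181), say √287 = c + d√181 with c, d ∈ Q. Squaring: 287 = c^2 + 181d^2 + 2cd√181. Since √181 ∉ Q this forces 2cd = 0. If d = 0 then √287 = c ∈ Q, contradicting 287 squarefree > 1. If c = 0 then 287 = 181d^2, so 181·287 = (181d)^2 is a perfect square in Q — but 181·287 = 51947 is not a perfect square (since 181 and 287 are distinct squarefree integers). Contradiction. Hence √287 ∉ Q(√181), so x^2 - 287 stays irreducible over Q(√181) and [Q(√181, √287) : Q(√181)] = 2. By the tower law, [Q(√181, √287) : Q] = 2 · 2 = 4.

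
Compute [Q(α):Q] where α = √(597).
[Q(α):Q] = 2

[Q(α):Q] equals the degree of the minimal polynomial of α. Here α^2 = 597 and x^2 - 597 is irreducible (d = 597 is squarefree, ≠ 1, hence not a square), so deg(m_α) = 2. Thus [Q(α):Q] = 2.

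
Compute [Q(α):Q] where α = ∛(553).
[Q(α):Q] = 3

The minimal polynomial of α is x^3 - 553, irreducible over Q since 553 is not a perfect cube (so x^3 - 553 has no rational root). Hence [Q(α):Q] = deg(m_α) = 3.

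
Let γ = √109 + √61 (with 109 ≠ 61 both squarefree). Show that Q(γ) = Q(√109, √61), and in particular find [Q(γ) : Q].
[Q(γ) : Q] = 4 (equivalently, Q(γ) = Q(√109, √61))

Obviously Q(γ) ⊆ Q(√109, √61), and [Q(√109, √61):Q] = 4 (since 109, 61 are distinct squarefree integers > 1 with 6649 not a perfect square). To show equality we compute the minimal polynomial of γ. From γ = √109 + √61: γ^2 = 109 + 2√(6649) + 61 = 170 + 2√(6649), so γ^2 - 170 = 2√(6649); squaring, (γ^2 - 170)^2 = 4·6649, i.e. γ^4 - 340γ^2 + 28900 - 26596 = 0, i.e. γ^4 - 340γ^2 + 2304 = 0. So γ is a root of x^4 - 340x^2 + 2304. This polynomial is irreducible over Q: it has no rational root (each ±√109 ± √61 is irrational), and any factorization into two quadratics over Q would force √(6649) ∈ Q (pairing opposite roots) or √109, √61 ∈ Q (other pairings), all impossible. Hence [Q(γ):Q] = 4 = [Q(√109, √61):Q], so Q(γ) = Q(√109, √61).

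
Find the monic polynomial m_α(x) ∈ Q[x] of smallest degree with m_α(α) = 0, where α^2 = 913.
m_α(x) = x^2 - 913

α satisfies α^2 - 913 = 0, so x^2 - 913 annihilates α. Since d = 913 is squarefree and ≠ 1, it is not a perfect square in Q, so x^2 - 913 has no rational root and is therefore irreducible over Q (a degree-2 polynomial over a field is irreducible iff it has no root). Hence m_α(x) = x^2 - 913.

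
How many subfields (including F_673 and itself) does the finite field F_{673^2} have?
F_{673^2} has 2 subfields

The subfields of F_{p^n} are exactly the fields F_{p^d} for d | n (each is the fixed field of the unique index-d subgroup of Gal(F_{p^n}/F_p) ≅ Z/nZ). The divisors of n = 2 are {1, 2}, giving 2 subfields: F_{673^1}, F_{673^2}.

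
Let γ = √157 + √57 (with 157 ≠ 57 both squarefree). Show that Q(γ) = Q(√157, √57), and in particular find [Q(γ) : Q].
[Q(γ) : Q] = 4 (equivalently, Q(γ) = Q(√157, √57))

Obviously Q(γ) ⊆ Q(√157, √57), and [Q(√157, √57):Q] = 4 (since 157, 57 are distinct squarefree integers > 1 with 8949 not a perfect square). To show equality we compute the minimal polynomial of γ. From γ = √157 + √57: γ^2 = 157 + 2√(8949) + 57 = 214 + 2√(8949), so γ^2 - 214 = 2√(8949); squaring, (γ^2 - 214)^2 = 4·8949, i.e. γ^4 - 428γ^2 + 45796 - 35796 = 0, i.e. γ^4 - 428γ^2 + 10000 = 0. So γ is a root of x^4 - 428x^2 + 10000. This polynomial is irreducible over Q: it has no rational root (each ±√157 ± √57 is irrational), and any factorization into two quadratics over Q would force √(8949) ∈ Q (pairing opposite roots) or √157, √57 ∈ Q (other pairings), all impossible. Hence [Q(γ):Q] = 4 = [Q(√157, √57):Q], so Q(γ) = Q(√157, √57).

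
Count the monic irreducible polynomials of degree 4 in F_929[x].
There are 186209726160 monic irreducible polynomials of degree 4 over F_929

Each element of F_{929^4} that lies in no proper subfield is a root of exactly one monic irreducible of degree 4 over F_929, and each such polynomial has 4 distinct roots in F_{929^4}. By Möbius inversion the count is N_929(4) = (1/4) Σ_{d|4} μ(4/d) · 929^d = (1/4)(μ(4)·929^1 + μ(2)·929^2 + μ(1)·929^4) = 744838904640/4 = 186209726160.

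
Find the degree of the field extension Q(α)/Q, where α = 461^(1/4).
[Q(α):Q] = 4

α is a root of x^4 - 461. By Eisenstein's criterion at the prime p = 461 (which divides the constant term 461 but p^2 = 212521 does not, since 461 is squarefree), x^4 - 461 is irreducible over Q. Hence [Q(α):Q] = 4.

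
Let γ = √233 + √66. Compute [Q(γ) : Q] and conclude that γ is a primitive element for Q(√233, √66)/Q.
[Q(γ) : Q] = 4 (equivalently, Q(γ) = Q(√233, √66))

Obviously Q(γ) ⊆ Q(√233, √66), and [Q(√233, √66):Q] = 4 (since 233, 66 are distinct squarefree integers > 1 with 15378 not a perfect square). To show equality we compute the minimal polynomial of γ. From γ = √233 + √66: γ^2 = 233 + 2√(15378) + 66 = 299 + 2√(15378), so γ^2 - 299 = 2√(15378); squaring, (γ^2 - 299)^2 = 4·15378, i.e. γ^4 - 598γ^2 + 89401 - 61512 = 0, i.e. γ^4 - 598γ^2 + 27889 = 0. So γ is a root of x^4 - 598x^2 + 27889. This polynomial is irreducible over Q: it has no rational root (each ±√233 ± √66 is irrational), and any factorization into two quadratics over Q would force √(15378) ∈ Q (pairing opposite roots) or √233, √66 ∈ Q (other pairings), all impossible. Hence [Q(γ):Q] = 4 = [Q(√233, √66):Q], so Q(γ) = Q(√233, √66).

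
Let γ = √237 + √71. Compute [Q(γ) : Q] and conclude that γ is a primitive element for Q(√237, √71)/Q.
[Q(γ) : Q] = 4 (equivalently, Q(γ) = Q(√237, √71))

Obviously Q(γ) ⊆ Q(√237, √71), and [Q(√237, √71):Q] = 4 (since 237, 71 are distinct squarefree integers > 1 with 16827 not a perfect square). To show equality we compute the minimal polynomial of γ. From γ = √237 + √71: γ^2 = 237 + 2√(16827) + 71 = 308 + 2√(16827), so γ^2 - 308 = 2√(16827); squaring, (γ^2 - 308)^2 = 4·16827, i.e. γ^4 - 616γ^2 + 94864 - 67308 = 0, i.e. γ^4 - 616γ^2 + 27556 = 0. So γ is a root of x^4 - 616x^2 + 27556. This polynomial is irreducible over Q: it has no rational root (each ±√237 ± √71 is irrational), and any factorization into two quadratics over Q would force √(16827) ∈ Q (pairing opposite roots) or √237, √71 ∈ Q (other pairings), all impossible. Hence [Q(γ):Q] = 4 = [Q(√237, √71):Q], so Q(γ) = Q(√237, √71).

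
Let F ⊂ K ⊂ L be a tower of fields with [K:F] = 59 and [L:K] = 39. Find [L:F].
[L:F] = 2301

The tower law says that for any tower of field extensions F ⊂ K ⊂ L with finite degrees, [L:F] = [L:K] · [K:F]. Here this gives [L:F] = 39 · 59 = 2301.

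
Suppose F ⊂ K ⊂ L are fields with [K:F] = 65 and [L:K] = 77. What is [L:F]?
[L:F] = 5005

The tower law says that for any tower of field extensions F ⊂ K ⊂ L with finite degrees, [L:F] = [L:K] · [K:F]. Here this gives [L:F] = 77 · 65 = 5005.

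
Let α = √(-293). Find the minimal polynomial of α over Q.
m_α(x) = x^2 + 293

α satisfies α^2 + 293 = 0, so x^2 + 293 annihilates α. Since d = -293 is squarefree and ≠ 1, it is not a perfect square in Q, so x^2 + 293 has no rational root and is therefore irreducible over Q (a degree-2 polynomial over a field is irreducible iff it has no root). Hence m_α(x) = x^2 + 293.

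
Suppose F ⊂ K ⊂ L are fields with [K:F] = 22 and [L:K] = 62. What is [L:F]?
[L:F] = 1364

The tower law says that for any tower of field extensions F ⊂ K ⊂ L with finite degrees, [L:F] = [L:K] · [K:F]. Here this gives [L:F] = 62 · 22 = 1364.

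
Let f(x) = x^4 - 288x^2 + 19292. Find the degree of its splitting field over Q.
[K : Q] = 4

Solving the quadratic in x^2: x^2 = (288 ± √(288^2 - 4·19292))/2 = (288 ± √5776)/2 = (288 ± 76)/2, giving x^2 = 106 or x^2 = 182. So f(x) = (x^2 - 106)(x^2 - 182) and the roots of f are ±√106, ±√182. Hence the splitting field is K = Q(√106, √182). Since 106 and 182 are distinct squarefree integers > 1, their product 19292 is not a perfect square, so √182 ∉ Q(√106). By the tower law [K:Q] = [Q(√106,√182):Q(√106)] · [Q(√106):Q] = 2 · 2 = 4.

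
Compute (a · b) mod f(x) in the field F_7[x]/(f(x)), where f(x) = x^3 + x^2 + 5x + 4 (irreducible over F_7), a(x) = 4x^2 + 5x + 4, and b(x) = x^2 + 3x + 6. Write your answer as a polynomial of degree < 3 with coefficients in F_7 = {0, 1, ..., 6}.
a · b ≡ 3x^2 + 3x (mod f(x))

Multiply in F_7[x]: a(x)·b(x) = (4x^2 + 5x + 4)·(x^2 + 3x + 6) = 4x^4 + 3x^3 + x^2 + 3. This has degree ≥ 3, so divide by f(x) over F_7: 4x^4 + 3x^3 + x^2 + 3 = (4x + 6)·(x^3 + x^2 + 5x + 4) + (3x^2 + 3x). Hence a·b ≡ 3x^2 + 3x (mod f). (F_7[x]/(f) is a field with 7^3 = 343 elements since f is irreducible of degree 3.)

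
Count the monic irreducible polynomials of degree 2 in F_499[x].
There are 124251 monic irreducible polynomials of degree 2 over F_499

Each element of F_{499^2} that lies in no proper subfield is a root of exactly one monic irreducible of degree 2 over F_499, and each such polynomial has 2 distinct roots in F_{499^2}. By Möbius inversion the count is N_499(2) = (1/2) Σ_{d|2} μ(2/d) · 499^d = (1/2)(μ(2)·499^1 + μ(1)·499^2) = 248502/2 = 124251.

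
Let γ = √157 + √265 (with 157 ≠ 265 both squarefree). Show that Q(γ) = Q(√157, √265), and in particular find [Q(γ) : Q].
[Q(γ) : Q] = 4 (equivalently, Q(γ) = Q(√157, √265))

Obviously Q(γ) ⊆ Q(√157, √265), and [Q(√157, √265):Q] = 4 (since 157, 265 are distinct squarefree integers > 1 with 41605 not a perfect square). To show equality we compute the minimal polynomial of γ. From γ = √157 + √265: γ^2 = 157 + 2√(41605) + 265 = 422 + 2√(41605), so γ^2 - 422 = 2√(41605); squaring, (γ^2 - 422)^2 = 4·41605, i.e. γ^4 - 844γ^2 + 178084 - 166420 = 0, i.e. γ^4 - 844γ^2 + 11664 = 0. So γ is a root of x^4 - 844x^2 + 11664. This polynomial is irreducible over Q: it has no rational root (each ±√157 ± √265 is irrational), and any factorization into two quadratics over Q would force √(41605) ∈ Q (pairing opposite roots) or √157, √265 ∈ Q (other pairings), all impossible. Hence [Q(γ):Q] = 4 = [Q(√157, √265):Q], so Q(γ) = Q(√157, √265).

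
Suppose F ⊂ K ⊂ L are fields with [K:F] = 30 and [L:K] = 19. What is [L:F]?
[L:F] = 570

The tower law says that for any tower of field extensions F ⊂ K ⊂ L with finite degrees, [L:F] = [L:K] · [K:F]. Here this gives [L:F] = 19 · 30 = 570.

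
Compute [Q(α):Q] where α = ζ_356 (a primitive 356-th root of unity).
[Q(α):Q] = 176

The minimal polynomial of ζ_356 over Q is the 356-th cyclotomic polynomial Φ_356(x), which is irreducible over Q and has degree φ(356) = 176. Hence [Q(α):Q] = φ(356) = 176.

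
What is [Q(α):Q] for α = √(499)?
[Q(α):Q] = 2

[Q(α):Q] equals the degree of the minimal polynomial of α. Here α^2 = 499 and x^2 - 499 is irreducible (d = 499 is squarefree, ≠ 1, hence not a square), so deg(m_α) = 2. Thus [Q(α):Q] = 2.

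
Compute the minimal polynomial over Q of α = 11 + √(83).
m_α(x) = x^2 - 22x + 38

From α - 11 = √(83), squaring gives (α - 11)^2 = 83, i.e. α^2 - 22α + 121 = 83, so α^2 - 22α + 38 = 0. The discriminant of x^2 - 22x + 38 is (-22)^2 - 4·(38) = 484 - 152 = 332, and 4·(83) is not a perfect square in Q since 83 is squarefree and ≠ 1. Hence x^2 - 22x + 38 is irreducible over Q and is the minimal polynomial of α.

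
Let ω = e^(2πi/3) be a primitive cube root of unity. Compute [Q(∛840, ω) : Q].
[Q(∛840, ω) : Q] = 6

[Q(∛840):Q] = 3 (min poly x^3 - 840, irreducible since 840 is not a perfect cube). [Q(ω):Q] = 2 (min poly x^2 + x + 1). Since Q(∛840) ⊂ R and ω ∉ R, we have ω ∉ Q(∛840), so x^2 + x + 1 remains irreducible over Q(∛840) and [Q(∛840, ω) : Q(∛840)] = 2. By the tower law, [Q(∛840, ω) : Q] = 3 · 2 = 6. (In fact Q(∛840, ω) is the splitting field of x^3 - 840 over Q.)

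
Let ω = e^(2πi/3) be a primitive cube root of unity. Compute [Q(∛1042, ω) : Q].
[Q(∛1042, ω) : Q] = 6

[Q(∛1042):Q] = 3 (min poly x^3 - 1042, irreducible since 1042 is not a perfect cube). [Q(ω):Q] = 2 (min poly x^2 + x + 1). Since Q(∛1042) ⊂ R and ω ∉ R, we have ω ∉ Q(∛1042), so x^2 + x + 1 remains irreducible over Q(∛1042) and [Q(∛1042, ω) : Q(∛1042)] = 2. By the tower law, [Q(∛1042, ω) : Q] = 3 · 2 = 6. (In fact Q(∛1042, ω) is the splitting field of x^3 - 1042 over Q.)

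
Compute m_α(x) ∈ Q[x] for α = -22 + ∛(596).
m_α(x) = x^3 + 66x^2 + 1452x + 10052

Set β = α + 22 = ∛(596), so β^3 = 596. Then (α + 22)^3 - 596 = 0, i.e. α is a root of g(x) = (x + 22)^3 - 596 = x^3 + 66x^2 + 1452x + 10052. Since g(x) = h(x + 22) where h(x) = x^3 - 596, and h is irreducible over Q (because 596 is not a perfect cube, so h has no rational root, and a monic cubic with no rational root is irreducible), g is also irreducible (irreducibility is preserved under the substitution x → x + 22). Hence m_α(x) = x^3 + 66x^2 + 1452x + 10052.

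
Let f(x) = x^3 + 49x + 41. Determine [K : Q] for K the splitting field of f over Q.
[K : Q] = 6

By the rational root test, any rational root of the monic integer polynomial f(x) = x^3 + 49x + 41 must be an integer dividing the constant term 41, i.e. one of ±{1, 41}. Evaluating: f(1) = 91, f(-1) = -9, f(41) = 70971, f(-41) = -70889; none is 0, so f has no rational root and is therefore irreducible over Q (a cubic with no linear factor over a field is irreducible). For an irreducible cubic, the Galois group is A_3 or S_3 according as the discriminant disc(f) = -4a^3 - 27b^2 = -4·(49)^3 - 27·(41)^2 = -515983 is or is not a square in Q. Here disc(f) = -515983 is not a perfect square in Q, so the Galois group of f over Q is not contained in A_3 and must be all of S_3. The splitting field has degree |S_3| = 6 over Q, so [K : Q] = 6.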